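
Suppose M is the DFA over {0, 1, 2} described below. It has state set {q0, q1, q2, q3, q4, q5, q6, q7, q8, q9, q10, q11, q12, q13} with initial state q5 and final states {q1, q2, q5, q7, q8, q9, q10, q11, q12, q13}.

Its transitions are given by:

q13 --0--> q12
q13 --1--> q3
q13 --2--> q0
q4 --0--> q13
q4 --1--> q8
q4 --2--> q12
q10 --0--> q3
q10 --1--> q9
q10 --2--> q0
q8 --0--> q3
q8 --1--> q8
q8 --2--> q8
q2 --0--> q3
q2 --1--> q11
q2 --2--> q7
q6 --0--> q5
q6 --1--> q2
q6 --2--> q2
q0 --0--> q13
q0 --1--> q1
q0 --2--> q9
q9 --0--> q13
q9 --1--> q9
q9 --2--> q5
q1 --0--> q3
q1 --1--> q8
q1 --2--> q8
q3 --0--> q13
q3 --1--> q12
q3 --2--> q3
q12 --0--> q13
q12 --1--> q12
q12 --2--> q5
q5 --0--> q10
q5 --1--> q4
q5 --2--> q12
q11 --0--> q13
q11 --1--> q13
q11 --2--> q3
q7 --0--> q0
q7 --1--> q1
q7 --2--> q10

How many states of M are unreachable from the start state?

Starting at q5 and following transitions, the reachable set is {q0, q1, q3, q4, q5, q8, q9, q10, q12, q13}. That leaves q2, q6, q7, q11 unreachable — 4 in total.

4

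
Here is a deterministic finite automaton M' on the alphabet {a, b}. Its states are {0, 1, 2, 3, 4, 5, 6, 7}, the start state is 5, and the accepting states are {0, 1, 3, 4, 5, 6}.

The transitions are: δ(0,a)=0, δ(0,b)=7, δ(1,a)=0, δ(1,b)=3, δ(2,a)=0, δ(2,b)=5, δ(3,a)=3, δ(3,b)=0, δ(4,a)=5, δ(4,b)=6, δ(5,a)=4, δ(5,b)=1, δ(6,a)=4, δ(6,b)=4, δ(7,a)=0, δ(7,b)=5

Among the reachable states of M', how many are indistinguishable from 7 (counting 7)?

States {2} cannot be reached from the start state, so discard them.
Start with accepting vs non-accepting: {0,1,3,4,5,6} | {7}.
Split {0,1,3,4,5,6} by δ(·,b) → {1,3,4,5,6} and {0}.
On input a, block {1,3,4,5,6} splits into {3,4,5,6} and {1}.
On input b, block {3,4,5,6} splits into {4,6} and {3} and {5}.
On input a, block {4,6} splits into {4} and {6}.
No further refinement is possible. Final partition (7 blocks): {4} | {7} | {0} | {1} | {3} | {5} | {6}.
The equivalence class containing 7 is {7}, of size 1.

1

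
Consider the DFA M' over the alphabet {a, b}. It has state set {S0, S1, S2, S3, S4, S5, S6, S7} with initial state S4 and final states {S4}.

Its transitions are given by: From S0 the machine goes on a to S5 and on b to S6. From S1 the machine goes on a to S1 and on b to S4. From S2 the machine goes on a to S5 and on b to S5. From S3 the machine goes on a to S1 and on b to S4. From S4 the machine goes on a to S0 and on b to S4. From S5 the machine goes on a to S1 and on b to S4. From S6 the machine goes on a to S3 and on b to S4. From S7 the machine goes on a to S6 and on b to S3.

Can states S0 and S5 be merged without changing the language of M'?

Reachable states from the start: {S0,S1,S3,S4,S5,S6}. Unreachable: {S2,S7} — drop them.
Start with accepting vs non-accepting: {S4} | {S0,S1,S3,S5,S6}.
On input b, block {S0,S1,S3,S5,S6} splits into {S1,S3,S5,S6} and {S0}.
Stable partition: {S4} | {S1,S3,S5,S6} | {S0} — 3 equivalence classes.
S0 and S5 end up in different blocks, so they are distinguishable. For instance, the string 'b' is accepted from only S5.

No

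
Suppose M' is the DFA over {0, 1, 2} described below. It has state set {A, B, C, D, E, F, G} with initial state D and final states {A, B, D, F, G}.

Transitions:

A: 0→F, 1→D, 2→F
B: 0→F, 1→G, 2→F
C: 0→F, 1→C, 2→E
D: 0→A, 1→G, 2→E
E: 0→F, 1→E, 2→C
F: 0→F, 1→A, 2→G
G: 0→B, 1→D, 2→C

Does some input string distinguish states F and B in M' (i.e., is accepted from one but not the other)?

Initial partition by acceptance: {A,B,D,F,G} | {C,E}.
Refine {A,B,D,F,G} on symbol 2: members go to different blocks, giving {A,B,F} and {D,G}.
Refine {A,B,F} on symbol 1: members go to different blocks, giving {A,B} and {F}.
Stable partition: {A,B} | {C,E} | {D,G} | {F} — 4 equivalence classes.
F and B end up in different blocks, so they are distinguishable. For instance, the string '12' is accepted from only F.

Yes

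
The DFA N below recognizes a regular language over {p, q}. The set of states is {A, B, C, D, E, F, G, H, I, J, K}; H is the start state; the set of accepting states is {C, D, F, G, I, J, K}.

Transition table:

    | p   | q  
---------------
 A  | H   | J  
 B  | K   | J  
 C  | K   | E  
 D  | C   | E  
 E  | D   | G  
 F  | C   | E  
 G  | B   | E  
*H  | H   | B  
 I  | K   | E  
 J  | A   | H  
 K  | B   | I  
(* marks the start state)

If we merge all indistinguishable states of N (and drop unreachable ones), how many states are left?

First remove the unreachable states {F}; 10 states remain.
Start with accepting vs non-accepting: {C,D,G,I,J,K} | {A,B,E,H}.
Refine {C,D,G,I,J,K} on symbol p: members go to different blocks, giving {C,D,I} and {G,J,K}.
Split {C,D,I} by δ(·,p) → {C,I} and {D}.
Refine {A,B,E,H} on symbol p: members go to different blocks, giving {A,H} and {B} and {E}.
On input q, block {A,H} splits into {A} and {H}.
Split {G,J,K} by δ(·,p) → {G,K} and {J}.
Refine {G,K} on symbol q: members go to different blocks, giving {G} and {K}.
No further refinement is possible. Final partition (9 blocks): {C,I} | {A} | {G} | {D} | {B} | {E} | {H} | {J} | {K}.

9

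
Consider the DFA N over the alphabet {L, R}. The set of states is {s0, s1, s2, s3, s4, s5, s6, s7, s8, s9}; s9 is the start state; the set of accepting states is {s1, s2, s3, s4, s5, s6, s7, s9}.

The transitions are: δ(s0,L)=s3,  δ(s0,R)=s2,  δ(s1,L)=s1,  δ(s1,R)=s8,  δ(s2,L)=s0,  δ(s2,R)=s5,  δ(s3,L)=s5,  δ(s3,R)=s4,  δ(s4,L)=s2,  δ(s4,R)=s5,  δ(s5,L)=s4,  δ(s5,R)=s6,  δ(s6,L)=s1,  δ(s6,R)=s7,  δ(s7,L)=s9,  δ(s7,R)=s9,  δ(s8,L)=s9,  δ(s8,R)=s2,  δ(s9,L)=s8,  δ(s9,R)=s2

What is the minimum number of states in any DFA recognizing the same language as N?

10

P0 = {s1,s2,s3,s4,s5,s6,s7,s9} | {s0,s8}.
Refine {s1,s2,s3,s4,s5,s6,s7,s9} on symbol L: members go to different blocks, giving {s1,s3,s4,s5,s6,s7} and {s2,s9}.
Split {s1,s3,s4,s5,s6,s7} by δ(·,L) → {s1,s3,s5,s6} and {s4,s7}.
Split {s1,s3,s5,s6} by δ(·,L) → {s1,s3,s6} and {s5}.
Split {s1,s3,s6} by δ(·,L) → {s1,s6} and {s3}.
Split {s1,s6} by δ(·,R) → {s1} and {s6}.
On input L, block {s0,s8} splits into {s0} and {s8}.
Refine {s2,s9} on symbol L: members go to different blocks, giving {s2} and {s9}.
Refine {s4,s7} on symbol L: members go to different blocks, giving {s4} and {s7}.
The partition is now stable with 10 blocks: {s1} | {s0} | {s2} | {s4} | {s5} | {s3} | {s6} | {s8} | {s9} | {s7}.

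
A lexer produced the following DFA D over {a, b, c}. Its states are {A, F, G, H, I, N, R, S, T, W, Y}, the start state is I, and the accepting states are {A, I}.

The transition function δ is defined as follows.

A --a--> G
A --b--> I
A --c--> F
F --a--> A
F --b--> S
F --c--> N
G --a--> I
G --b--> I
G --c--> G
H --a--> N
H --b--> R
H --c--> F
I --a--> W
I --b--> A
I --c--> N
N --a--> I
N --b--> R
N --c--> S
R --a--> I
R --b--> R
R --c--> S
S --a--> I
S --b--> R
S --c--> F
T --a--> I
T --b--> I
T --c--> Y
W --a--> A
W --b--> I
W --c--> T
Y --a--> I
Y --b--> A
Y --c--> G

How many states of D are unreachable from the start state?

1

BFS from I reaches {A, F, G, I, N, R, S, T, W, Y}; the 1 state(s) H are never visited.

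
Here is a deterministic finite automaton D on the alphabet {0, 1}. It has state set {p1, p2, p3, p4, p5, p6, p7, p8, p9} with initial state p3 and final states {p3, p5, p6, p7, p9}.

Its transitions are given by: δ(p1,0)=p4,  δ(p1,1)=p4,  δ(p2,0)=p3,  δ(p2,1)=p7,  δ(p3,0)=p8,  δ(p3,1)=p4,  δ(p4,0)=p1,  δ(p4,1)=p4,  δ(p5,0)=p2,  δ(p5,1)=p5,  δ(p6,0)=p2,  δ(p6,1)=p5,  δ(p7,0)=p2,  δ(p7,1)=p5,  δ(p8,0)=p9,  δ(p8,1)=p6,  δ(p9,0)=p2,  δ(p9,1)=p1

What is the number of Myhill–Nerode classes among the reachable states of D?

Every state is reachable, so we keep all 9.
P0 = {p3,p5,p6,p7,p9} | {p1,p2,p4,p8}.
On input 1, block {p3,p5,p6,p7,p9} splits into {p5,p6,p7} and {p3,p9}.
Split {p1,p2,p4,p8} by δ(·,0) → {p1,p4} and {p2,p8}.
Stable partition: {p5,p6,p7} | {p1,p4} | {p3,p9} | {p2,p8} — 4 equivalence classes.

4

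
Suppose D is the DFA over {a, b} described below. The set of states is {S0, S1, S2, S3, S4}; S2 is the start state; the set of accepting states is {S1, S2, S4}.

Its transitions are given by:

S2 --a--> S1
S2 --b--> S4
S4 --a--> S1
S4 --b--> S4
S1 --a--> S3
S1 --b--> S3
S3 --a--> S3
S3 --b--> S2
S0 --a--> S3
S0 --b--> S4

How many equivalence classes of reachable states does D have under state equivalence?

First remove the unreachable states {S0}; 4 states remain.
P0 = {S1,S2,S4} | {S3}.
On input a, block {S1,S2,S4} splits into {S2,S4} and {S1}.
The partition is now stable with 3 blocks: {S2,S4} | {S3} | {S1}.

3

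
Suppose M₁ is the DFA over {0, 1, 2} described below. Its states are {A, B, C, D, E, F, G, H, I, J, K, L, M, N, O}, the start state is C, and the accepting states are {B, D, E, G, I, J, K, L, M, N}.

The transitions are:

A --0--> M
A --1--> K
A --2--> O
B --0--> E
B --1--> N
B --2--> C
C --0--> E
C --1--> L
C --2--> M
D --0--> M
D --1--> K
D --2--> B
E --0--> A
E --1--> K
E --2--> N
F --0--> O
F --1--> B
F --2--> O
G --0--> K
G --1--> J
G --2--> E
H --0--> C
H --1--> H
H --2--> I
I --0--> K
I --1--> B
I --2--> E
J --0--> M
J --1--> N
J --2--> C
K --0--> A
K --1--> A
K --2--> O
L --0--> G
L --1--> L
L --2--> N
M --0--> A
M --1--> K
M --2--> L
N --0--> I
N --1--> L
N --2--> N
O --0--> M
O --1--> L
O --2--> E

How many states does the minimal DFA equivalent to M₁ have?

States {D,F,H} cannot be reached from the start state, so discard them.
P0 = {B,E,G,I,J,K,L,M,N} | {A,C,O}.
Split {B,E,G,I,J,K,L,M,N} by δ(·,0) → {B,G,I,J,L,N} and {E,K,M}.
On input 0, block {B,G,I,J,L,N} splits into {B,G,I,J} and {L,N}.
Refine {B,G,I,J} on symbol 1: members go to different blocks, giving {B,J} and {G,I}.
Refine {A,C,O} on symbol 1: members go to different blocks, giving {C,O} and {A}.
Refine {E,K,M} on symbol 1: members go to different blocks, giving {E,M} and {K}.
The partition is now stable with 7 blocks: {B,J} | {C,O} | {E,M} | {L,N} | {G,I} | {A} | {K}.

7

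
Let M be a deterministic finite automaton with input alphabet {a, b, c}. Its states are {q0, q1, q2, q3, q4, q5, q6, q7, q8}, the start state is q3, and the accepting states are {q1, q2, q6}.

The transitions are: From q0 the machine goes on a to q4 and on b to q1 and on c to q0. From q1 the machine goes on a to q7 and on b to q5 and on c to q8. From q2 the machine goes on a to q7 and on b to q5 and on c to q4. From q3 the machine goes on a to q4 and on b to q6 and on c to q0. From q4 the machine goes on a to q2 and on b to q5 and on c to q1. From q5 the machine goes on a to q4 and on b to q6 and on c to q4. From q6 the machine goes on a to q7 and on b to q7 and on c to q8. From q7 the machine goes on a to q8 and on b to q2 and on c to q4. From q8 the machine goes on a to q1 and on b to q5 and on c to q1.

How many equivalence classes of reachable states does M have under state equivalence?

4

Initial partition by acceptance: {q1,q2,q6} | {q0,q3,q4,q5,q7,q8}.
Refine {q0,q3,q4,q5,q7,q8} on symbol a: members go to different blocks, giving {q0,q3,q5,q7} and {q4,q8}.
Refine {q0,q3,q5,q7} on symbol c: members go to different blocks, giving {q0,q3} and {q5,q7}.
Stable partition: {q1,q2,q6} | {q0,q3} | {q4,q8} | {q5,q7} — 4 equivalence classes.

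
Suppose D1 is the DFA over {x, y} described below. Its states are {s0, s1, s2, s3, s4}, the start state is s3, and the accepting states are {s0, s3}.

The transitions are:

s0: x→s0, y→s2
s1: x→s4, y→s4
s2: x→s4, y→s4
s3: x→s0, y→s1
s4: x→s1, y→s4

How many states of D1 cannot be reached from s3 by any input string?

Every one of the 5 states is reachable from s3.

0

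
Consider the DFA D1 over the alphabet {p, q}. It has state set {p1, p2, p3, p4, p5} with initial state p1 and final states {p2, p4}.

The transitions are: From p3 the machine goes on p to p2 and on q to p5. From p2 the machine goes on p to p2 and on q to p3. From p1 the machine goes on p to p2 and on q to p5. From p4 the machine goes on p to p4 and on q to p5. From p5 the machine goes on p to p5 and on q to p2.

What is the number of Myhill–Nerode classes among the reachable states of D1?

First remove the unreachable states {p4}; 4 states remain.
Initial partition by acceptance: {p2} | {p1,p3,p5}.
Split {p1,p3,p5} by δ(·,p) → {p1,p3} and {p5}.
The partition is now stable with 3 blocks: {p2} | {p1,p3} | {p5}.

3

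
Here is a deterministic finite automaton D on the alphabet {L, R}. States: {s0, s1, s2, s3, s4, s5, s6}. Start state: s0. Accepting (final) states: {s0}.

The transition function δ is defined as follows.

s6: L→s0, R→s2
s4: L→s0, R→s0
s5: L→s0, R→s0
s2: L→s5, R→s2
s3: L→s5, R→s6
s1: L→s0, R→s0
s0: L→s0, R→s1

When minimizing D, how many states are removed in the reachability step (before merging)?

5

BFS from s0 reaches {s0, s1}; the 5 state(s) s2, s3, s4, s5, s6 are never visited.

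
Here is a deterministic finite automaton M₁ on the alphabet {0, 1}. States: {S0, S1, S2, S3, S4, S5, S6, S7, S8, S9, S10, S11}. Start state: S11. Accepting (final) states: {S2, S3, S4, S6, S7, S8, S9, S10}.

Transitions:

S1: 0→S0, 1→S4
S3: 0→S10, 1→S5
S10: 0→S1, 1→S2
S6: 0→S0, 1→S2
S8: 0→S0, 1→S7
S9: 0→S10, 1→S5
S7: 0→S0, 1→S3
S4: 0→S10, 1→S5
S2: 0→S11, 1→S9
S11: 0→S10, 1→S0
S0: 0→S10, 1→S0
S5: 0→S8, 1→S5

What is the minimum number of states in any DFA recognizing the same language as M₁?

7

Reachable states from the start: {S0,S1,S2,S3,S4,S5,S7,S8,S9,S10,S11}. Unreachable: {S6} — drop them.
P0 = {S2,S3,S4,S7,S8,S9,S10} | {S0,S1,S5,S11}.
Refine {S2,S3,S4,S7,S8,S9,S10} on symbol 0: members go to different blocks, giving {S2,S7,S8,S10} and {S3,S4,S9}.
Split {S2,S7,S8,S10} by δ(·,1) → {S2,S7} and {S8,S10}.
On input 0, block {S0,S1,S5,S11} splits into {S0,S5,S11} and {S1}.
Split {S8,S10} by δ(·,0) → {S8} and {S10}.
Split {S0,S5,S11} by δ(·,0) → {S0,S11} and {S5}.
Stable partition: {S2,S7} | {S0,S11} | {S3,S4,S9} | {S8} | {S1} | {S10} | {S5} — 7 equivalence classes.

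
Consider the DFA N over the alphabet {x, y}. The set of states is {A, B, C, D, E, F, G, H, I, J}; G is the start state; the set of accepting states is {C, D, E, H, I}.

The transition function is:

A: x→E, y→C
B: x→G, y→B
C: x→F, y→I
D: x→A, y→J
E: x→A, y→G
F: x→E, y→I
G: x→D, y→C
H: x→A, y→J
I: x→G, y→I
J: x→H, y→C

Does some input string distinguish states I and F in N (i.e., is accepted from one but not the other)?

Yes

States {B} cannot be reached from the start state, so discard them.
Start with accepting vs non-accepting: {C,D,E,H,I} | {A,F,G,J}.
Split {C,D,E,H,I} by δ(·,y) → {D,E,H} and {C,I}.
Stable partition: {D,E,H} | {A,F,G,J} | {C,I} — 3 equivalence classes.
I and F end up in different blocks, so they are distinguishable. For instance, the string 'ε' is accepted from only I.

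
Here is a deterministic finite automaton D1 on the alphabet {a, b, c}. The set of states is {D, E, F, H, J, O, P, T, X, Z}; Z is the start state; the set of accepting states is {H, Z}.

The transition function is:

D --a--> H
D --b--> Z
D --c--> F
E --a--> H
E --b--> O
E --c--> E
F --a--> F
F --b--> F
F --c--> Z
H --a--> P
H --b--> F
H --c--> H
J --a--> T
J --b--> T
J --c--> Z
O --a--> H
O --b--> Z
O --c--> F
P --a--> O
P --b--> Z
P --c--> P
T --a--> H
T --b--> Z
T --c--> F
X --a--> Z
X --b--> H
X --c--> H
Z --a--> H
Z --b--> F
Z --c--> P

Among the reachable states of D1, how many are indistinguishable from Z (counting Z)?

First remove the unreachable states {D,E,J,T,X}; 5 states remain.
Initial partition by acceptance: {H,Z} | {F,O,P}.
Split {H,Z} by δ(·,a) → {H} and {Z}.
On input a, block {F,O,P} splits into {F,P} and {O}.
On input a, block {F,P} splits into {P} and {F}.
The partition is now stable with 5 blocks: {H} | {P} | {Z} | {O} | {F}.
The equivalence class containing Z is {Z}, of size 1.

1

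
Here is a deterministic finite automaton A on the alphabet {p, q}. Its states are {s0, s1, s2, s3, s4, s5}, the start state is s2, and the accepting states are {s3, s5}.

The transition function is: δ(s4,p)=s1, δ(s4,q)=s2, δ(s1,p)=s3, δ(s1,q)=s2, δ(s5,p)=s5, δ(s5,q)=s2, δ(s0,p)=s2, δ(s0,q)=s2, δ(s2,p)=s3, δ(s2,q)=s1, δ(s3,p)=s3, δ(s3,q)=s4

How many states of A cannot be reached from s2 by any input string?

Starting at s2 and following transitions, the reachable set is {s1, s2, s3, s4}. That leaves s0, s5 unreachable — 2 in total.

2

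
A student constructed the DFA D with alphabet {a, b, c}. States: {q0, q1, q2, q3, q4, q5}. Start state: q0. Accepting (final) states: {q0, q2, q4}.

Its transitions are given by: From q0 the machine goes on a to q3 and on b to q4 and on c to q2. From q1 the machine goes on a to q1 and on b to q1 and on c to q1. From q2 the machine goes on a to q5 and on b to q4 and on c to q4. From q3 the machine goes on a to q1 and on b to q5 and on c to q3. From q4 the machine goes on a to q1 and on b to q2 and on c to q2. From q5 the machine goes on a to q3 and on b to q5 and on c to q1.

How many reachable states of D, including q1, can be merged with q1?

3

All states are reachable from the start state.
Initial partition by acceptance: {q0,q2,q4} | {q1,q3,q5}.
The partition is now stable with 2 blocks: {q0,q2,q4} | {q1,q3,q5}.
The equivalence class containing q1 is {q1,q3,q5}, of size 3.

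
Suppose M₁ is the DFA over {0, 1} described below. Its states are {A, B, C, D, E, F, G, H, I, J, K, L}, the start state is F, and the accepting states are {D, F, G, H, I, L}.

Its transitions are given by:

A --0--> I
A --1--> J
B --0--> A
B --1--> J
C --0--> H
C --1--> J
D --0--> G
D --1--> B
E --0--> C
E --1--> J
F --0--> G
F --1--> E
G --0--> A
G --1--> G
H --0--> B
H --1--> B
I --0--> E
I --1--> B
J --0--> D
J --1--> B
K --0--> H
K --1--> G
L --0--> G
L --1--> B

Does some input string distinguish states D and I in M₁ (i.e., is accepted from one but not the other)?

Yes

States {K,L} cannot be reached from the start state, so discard them.
P0 = {D,F,G,H,I} | {A,B,C,E,J}.
On input 0, block {D,F,G,H,I} splits into {G,H,I} and {D,F}.
Refine {G,H,I} on symbol 1: members go to different blocks, giving {H,I} and {G}.
Refine {A,B,C,E,J} on symbol 0: members go to different blocks, giving {A,C} and {B,E} and {J}.
The partition is now stable with 6 blocks: {H,I} | {A,C} | {D,F} | {G} | {B,E} | {J}.
D and I end up in different blocks, so they are distinguishable. For instance, the string '0' is accepted from only D.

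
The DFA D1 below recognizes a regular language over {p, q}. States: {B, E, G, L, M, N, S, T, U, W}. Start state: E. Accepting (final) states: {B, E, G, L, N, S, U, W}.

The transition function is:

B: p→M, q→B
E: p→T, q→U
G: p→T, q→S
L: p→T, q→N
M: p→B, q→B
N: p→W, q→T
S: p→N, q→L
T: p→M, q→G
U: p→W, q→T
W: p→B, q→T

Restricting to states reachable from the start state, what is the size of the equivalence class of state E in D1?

All states are reachable from the start state.
Initial partition by acceptance: {B,E,G,L,N,S,U,W} | {M,T}.
Split {B,E,G,L,N,S,U,W} by δ(·,p) → {N,S,U,W} and {B,E,G,L}.
On input p, block {N,S,U,W} splits into {N,S,U} and {W}.
Refine {N,S,U} on symbol p: members go to different blocks, giving {N,U} and {S}.
Split {M,T} by δ(·,p) → {T} and {M}.
Split {B,E,G,L} by δ(·,p) → {E,G,L} and {B}.
Split {E,G,L} by δ(·,q) → {E,L} and {G}.
Stable partition: {N,U} | {T} | {E,L} | {W} | {S} | {M} | {B} | {G} — 8 equivalence classes.
State E belongs to the block {E,L}, which has 2 states.

2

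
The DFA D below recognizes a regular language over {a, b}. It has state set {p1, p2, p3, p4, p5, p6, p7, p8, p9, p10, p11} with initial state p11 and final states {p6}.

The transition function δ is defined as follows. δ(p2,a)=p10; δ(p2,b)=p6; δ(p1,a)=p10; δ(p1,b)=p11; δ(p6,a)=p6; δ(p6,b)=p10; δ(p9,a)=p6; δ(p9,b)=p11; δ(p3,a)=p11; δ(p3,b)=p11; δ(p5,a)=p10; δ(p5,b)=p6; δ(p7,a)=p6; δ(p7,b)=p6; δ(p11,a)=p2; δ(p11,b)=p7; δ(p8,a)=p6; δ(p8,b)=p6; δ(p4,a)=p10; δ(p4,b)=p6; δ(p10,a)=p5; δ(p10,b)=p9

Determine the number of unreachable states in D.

BFS from p11 reaches {p2, p5, p6, p7, p9, p10, p11}; the 4 state(s) p1, p3, p4, p8 are never visited.

4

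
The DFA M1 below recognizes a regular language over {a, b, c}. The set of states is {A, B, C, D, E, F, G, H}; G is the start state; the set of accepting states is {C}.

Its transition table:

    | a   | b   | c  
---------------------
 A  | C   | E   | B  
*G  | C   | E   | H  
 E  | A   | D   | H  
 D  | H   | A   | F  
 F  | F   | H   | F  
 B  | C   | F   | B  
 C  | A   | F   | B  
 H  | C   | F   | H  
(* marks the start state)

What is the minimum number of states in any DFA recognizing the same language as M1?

6

Every state is reachable, so we keep all 8.
Start with accepting vs non-accepting: {C} | {A,B,D,E,F,G,H}.
Refine {A,B,D,E,F,G,H} on symbol a: members go to different blocks, giving {A,B,G,H} and {D,E,F}.
On input a, block {D,E,F} splits into {D,E} and {F}.
On input b, block {A,B,G,H} splits into {A,G} and {B,H}.
Split {D,E} by δ(·,a) → {D} and {E}.
No further refinement is possible. Final partition (6 blocks): {C} | {A,G} | {D} | {F} | {B,H} | {E}.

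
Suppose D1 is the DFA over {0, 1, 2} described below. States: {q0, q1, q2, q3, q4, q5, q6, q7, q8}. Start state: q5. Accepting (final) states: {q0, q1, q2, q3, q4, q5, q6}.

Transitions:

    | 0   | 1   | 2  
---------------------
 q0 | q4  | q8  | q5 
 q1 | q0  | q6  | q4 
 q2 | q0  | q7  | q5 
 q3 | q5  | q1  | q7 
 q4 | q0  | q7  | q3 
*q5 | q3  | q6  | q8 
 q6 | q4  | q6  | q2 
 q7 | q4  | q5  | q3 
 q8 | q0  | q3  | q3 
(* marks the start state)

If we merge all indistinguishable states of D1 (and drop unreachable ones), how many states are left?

4

Every state is reachable, so we keep all 9.
P0 = {q0,q1,q2,q3,q4,q5,q6} | {q7,q8}.
Split {q0,q1,q2,q3,q4,q5,q6} by δ(·,1) → {q1,q3,q5,q6} and {q0,q2,q4}.
On input 0, block {q1,q3,q5,q6} splits into {q1,q6} and {q3,q5}.
Stable partition: {q1,q6} | {q7,q8} | {q0,q2,q4} | {q3,q5} — 4 equivalence classes.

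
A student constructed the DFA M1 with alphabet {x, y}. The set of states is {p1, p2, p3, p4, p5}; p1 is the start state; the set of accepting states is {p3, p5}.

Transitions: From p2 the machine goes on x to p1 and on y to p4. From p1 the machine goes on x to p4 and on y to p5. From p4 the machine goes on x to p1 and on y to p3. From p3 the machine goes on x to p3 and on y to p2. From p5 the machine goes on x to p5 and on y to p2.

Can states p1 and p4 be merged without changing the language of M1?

All states are reachable from the start state.
P0 = {p3,p5} | {p1,p2,p4}.
Refine {p1,p2,p4} on symbol y: members go to different blocks, giving {p1,p4} and {p2}.
No further refinement is possible. Final partition (3 blocks): {p3,p5} | {p1,p4} | {p2}.
p1 and p4 lie in the same block of the stable partition, so they are equivalent — no string distinguishes them.

Yes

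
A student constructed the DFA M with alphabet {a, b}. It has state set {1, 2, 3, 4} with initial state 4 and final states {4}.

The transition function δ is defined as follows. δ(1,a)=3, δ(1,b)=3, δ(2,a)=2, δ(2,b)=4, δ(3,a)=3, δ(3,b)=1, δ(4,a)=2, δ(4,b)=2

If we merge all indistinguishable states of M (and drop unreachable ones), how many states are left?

2

First remove the unreachable states {1,3}; 2 states remain.
Start with accepting vs non-accepting: {4} | {2}.
No further refinement is possible. Final partition (2 blocks): {4} | {2}.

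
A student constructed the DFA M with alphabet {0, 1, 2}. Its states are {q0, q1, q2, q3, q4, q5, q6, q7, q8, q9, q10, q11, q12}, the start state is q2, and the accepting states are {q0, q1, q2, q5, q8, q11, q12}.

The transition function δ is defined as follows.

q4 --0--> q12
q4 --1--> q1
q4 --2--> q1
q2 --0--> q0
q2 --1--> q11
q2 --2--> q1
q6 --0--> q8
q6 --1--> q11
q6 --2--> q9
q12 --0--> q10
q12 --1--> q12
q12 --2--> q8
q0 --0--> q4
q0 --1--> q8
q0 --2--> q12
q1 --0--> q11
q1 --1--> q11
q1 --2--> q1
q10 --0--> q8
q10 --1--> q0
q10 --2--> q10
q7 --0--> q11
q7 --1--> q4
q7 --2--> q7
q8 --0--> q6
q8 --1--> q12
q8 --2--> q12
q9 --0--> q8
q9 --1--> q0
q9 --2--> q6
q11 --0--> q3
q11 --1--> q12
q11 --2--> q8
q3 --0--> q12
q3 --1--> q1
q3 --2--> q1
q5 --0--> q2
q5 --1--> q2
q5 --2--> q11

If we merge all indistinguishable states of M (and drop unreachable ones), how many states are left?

5

Reachable states from the start: {q0,q1,q2,q3,q4,q6,q8,q9,q10,q11,q12}. Unreachable: {q5,q7} — drop them.
Initial partition by acceptance: {q0,q1,q2,q8,q11,q12} | {q3,q4,q6,q9,q10}.
Refine {q0,q1,q2,q8,q11,q12} on symbol 0: members go to different blocks, giving {q0,q8,q11,q12} and {q1,q2}.
Split {q3,q4,q6,q9,q10} by δ(·,1) → {q6,q9,q10} and {q3,q4}.
Refine {q0,q8,q11,q12} on symbol 0: members go to different blocks, giving {q0,q11} and {q8,q12}.
Stable partition: {q0,q11} | {q6,q9,q10} | {q1,q2} | {q3,q4} | {q8,q12} — 5 equivalence classes.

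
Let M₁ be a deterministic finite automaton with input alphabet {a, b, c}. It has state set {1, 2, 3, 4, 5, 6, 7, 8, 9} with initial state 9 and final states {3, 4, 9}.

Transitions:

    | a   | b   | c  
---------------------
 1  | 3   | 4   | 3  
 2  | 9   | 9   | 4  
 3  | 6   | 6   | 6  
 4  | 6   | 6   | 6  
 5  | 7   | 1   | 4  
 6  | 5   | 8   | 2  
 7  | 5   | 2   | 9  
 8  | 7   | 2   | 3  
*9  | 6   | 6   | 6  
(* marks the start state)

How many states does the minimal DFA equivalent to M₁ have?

4

Every state is reachable, so we keep all 9.
Initial partition by acceptance: {3,4,9} | {1,2,5,6,7,8}.
Refine {1,2,5,6,7,8} on symbol a: members go to different blocks, giving {5,6,7,8} and {1,2}.
Split {5,6,7,8} by δ(·,b) → {5,7,8} and {6}.
Stable partition: {3,4,9} | {5,7,8} | {1,2} | {6} — 4 equivalence classes.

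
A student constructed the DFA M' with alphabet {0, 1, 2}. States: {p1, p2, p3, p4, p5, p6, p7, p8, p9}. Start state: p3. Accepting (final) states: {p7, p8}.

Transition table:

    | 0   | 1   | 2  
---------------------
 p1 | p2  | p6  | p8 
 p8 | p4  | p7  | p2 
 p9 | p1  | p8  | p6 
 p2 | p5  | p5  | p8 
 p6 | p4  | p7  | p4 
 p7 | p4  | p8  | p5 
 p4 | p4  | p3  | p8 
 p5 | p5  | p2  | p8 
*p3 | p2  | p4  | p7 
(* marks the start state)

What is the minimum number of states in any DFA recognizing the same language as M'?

Reachable states from the start: {p2,p3,p4,p5,p7,p8}. Unreachable: {p1,p6,p9} — drop them.
Initial partition by acceptance: {p7,p8} | {p2,p3,p4,p5}.
The partition is now stable with 2 blocks: {p7,p8} | {p2,p3,p4,p5}.

2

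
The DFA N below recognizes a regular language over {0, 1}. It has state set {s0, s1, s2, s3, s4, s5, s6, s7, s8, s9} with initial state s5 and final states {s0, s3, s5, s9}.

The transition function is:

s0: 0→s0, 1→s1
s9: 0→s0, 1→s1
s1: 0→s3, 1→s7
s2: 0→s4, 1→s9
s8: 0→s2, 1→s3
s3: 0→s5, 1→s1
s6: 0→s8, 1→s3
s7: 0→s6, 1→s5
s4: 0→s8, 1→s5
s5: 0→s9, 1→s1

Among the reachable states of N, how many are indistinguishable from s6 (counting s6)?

5

Initial partition by acceptance: {s0,s3,s5,s9} | {s1,s2,s4,s6,s7,s8}.
Split {s1,s2,s4,s6,s7,s8} by δ(·,0) → {s2,s4,s6,s7,s8} and {s1}.
Stable partition: {s0,s3,s5,s9} | {s2,s4,s6,s7,s8} | {s1} — 3 equivalence classes.
The equivalence class containing s6 is {s2,s4,s6,s7,s8}, of size 5.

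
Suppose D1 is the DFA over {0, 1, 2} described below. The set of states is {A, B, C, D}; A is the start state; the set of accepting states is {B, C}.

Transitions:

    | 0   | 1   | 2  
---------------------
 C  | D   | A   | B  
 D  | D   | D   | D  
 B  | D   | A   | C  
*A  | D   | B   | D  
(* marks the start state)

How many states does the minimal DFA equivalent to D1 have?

P0 = {B,C} | {A,D}.
On input 1, block {A,D} splits into {A} and {D}.
Stable partition: {B,C} | {A} | {D} — 3 equivalence classes.

3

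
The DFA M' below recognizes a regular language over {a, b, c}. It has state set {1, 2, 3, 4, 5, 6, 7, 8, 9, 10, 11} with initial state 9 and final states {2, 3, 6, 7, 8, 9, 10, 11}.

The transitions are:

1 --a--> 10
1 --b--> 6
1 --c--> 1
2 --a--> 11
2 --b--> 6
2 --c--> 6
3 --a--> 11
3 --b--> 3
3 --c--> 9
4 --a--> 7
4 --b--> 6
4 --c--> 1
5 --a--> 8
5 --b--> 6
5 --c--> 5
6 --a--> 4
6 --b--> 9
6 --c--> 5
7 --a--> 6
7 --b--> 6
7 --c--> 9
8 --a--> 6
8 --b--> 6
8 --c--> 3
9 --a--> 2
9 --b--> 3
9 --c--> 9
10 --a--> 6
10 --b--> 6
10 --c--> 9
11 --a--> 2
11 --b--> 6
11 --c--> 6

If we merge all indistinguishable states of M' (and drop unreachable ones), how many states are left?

All states are reachable from the start state.
Initial partition by acceptance: {2,3,6,7,8,9,10,11} | {1,4,5}.
Refine {2,3,6,7,8,9,10,11} on symbol a: members go to different blocks, giving {2,3,7,8,9,10,11} and {6}.
Split {2,3,7,8,9,10,11} by δ(·,a) → {2,3,9,11} and {7,8,10}.
Split {2,3,9,11} by δ(·,b) → {2,11} and {3,9}.
The partition is now stable with 5 blocks: {2,11} | {1,4,5} | {6} | {7,8,10} | {3,9}.

5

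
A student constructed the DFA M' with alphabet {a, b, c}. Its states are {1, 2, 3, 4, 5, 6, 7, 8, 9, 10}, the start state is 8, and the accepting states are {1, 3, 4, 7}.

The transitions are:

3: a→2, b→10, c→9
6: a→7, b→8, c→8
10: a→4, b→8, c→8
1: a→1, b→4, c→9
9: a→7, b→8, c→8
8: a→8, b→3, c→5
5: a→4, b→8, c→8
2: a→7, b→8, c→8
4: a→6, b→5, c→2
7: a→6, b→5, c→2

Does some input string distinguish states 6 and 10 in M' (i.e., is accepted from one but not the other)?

No

Reachable states from the start: {2,3,4,5,6,7,8,9,10}. Unreachable: {1} — drop them.
Initial partition by acceptance: {3,4,7} | {2,5,6,8,9,10}.
On input a, block {2,5,6,8,9,10} splits into {2,5,6,9,10} and {8}.
The partition is now stable with 3 blocks: {3,4,7} | {2,5,6,9,10} | {8}.
6 and 10 lie in the same block of the stable partition, so they are equivalent — no string distinguishes them.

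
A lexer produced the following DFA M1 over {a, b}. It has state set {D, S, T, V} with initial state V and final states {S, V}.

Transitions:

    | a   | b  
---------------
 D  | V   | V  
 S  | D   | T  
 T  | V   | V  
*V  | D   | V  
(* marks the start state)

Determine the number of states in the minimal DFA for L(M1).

First remove the unreachable states {S,T}; 2 states remain.
Initial partition by acceptance: {V} | {D}.
Stable partition: {V} | {D} — 2 equivalence classes.

2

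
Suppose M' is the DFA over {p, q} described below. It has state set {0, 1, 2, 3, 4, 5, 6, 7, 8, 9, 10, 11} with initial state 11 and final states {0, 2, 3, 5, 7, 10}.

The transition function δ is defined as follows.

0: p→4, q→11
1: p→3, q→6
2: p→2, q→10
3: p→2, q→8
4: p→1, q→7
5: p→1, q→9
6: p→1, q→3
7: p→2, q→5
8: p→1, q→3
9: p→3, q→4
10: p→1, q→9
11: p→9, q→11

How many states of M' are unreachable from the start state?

1

Starting at 11 and following transitions, the reachable set is {1, 2, 3, 4, 5, 6, 7, 8, 9, 10, 11}. That leaves 0 unreachable — 1 in total.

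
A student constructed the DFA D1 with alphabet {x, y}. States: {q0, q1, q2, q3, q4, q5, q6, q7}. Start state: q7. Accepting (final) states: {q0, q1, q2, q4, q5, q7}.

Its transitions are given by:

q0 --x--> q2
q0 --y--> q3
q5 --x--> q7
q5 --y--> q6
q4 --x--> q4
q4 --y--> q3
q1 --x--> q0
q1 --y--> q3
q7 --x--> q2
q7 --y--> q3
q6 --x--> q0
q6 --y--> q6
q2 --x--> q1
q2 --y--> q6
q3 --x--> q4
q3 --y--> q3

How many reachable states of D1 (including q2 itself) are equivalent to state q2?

States {q5} cannot be reached from the start state, so discard them.
Start with accepting vs non-accepting: {q0,q1,q2,q4,q7} | {q3,q6}.
Stable partition: {q0,q1,q2,q4,q7} | {q3,q6} — 2 equivalence classes.
The equivalence class containing q2 is {q0,q1,q2,q4,q7}, of size 5.

5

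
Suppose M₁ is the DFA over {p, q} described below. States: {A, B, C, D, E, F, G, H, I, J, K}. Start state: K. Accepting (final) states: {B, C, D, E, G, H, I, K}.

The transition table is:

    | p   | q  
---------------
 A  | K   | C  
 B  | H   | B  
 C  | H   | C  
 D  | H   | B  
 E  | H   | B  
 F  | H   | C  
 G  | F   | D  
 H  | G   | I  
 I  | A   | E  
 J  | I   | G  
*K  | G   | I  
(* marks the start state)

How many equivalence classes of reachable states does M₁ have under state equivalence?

Reachable states from the start: {A,B,C,D,E,F,G,H,I,K}. Unreachable: {J} — drop them.
P0 = {B,C,D,E,G,H,I,K} | {A,F}.
Refine {B,C,D,E,G,H,I,K} on symbol p: members go to different blocks, giving {B,C,D,E,H,K} and {G,I}.
Refine {B,C,D,E,H,K} on symbol p: members go to different blocks, giving {B,C,D,E} and {H,K}.
Stable partition: {B,C,D,E} | {A,F} | {G,I} | {H,K} — 4 equivalence classes.

4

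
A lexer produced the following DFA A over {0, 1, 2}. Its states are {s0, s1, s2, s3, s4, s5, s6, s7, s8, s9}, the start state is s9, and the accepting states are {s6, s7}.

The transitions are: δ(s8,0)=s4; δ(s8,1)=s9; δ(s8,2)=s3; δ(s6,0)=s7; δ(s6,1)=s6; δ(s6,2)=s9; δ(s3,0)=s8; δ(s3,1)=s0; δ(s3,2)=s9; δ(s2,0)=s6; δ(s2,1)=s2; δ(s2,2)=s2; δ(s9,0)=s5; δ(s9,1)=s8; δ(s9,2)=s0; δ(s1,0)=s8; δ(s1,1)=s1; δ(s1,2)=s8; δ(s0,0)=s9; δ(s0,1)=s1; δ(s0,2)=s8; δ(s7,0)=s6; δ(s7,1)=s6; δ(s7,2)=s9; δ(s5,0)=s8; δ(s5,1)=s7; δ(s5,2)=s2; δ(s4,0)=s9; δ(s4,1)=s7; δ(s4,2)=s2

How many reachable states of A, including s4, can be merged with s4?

Start with accepting vs non-accepting: {s6,s7} | {s0,s1,s2,s3,s4,s5,s8,s9}.
Refine {s0,s1,s2,s3,s4,s5,s8,s9} on symbol 0: members go to different blocks, giving {s0,s1,s3,s4,s5,s8,s9} and {s2}.
On input 1, block {s0,s1,s3,s4,s5,s8,s9} splits into {s0,s1,s3,s8,s9} and {s4,s5}.
Refine {s0,s1,s3,s8,s9} on symbol 0: members go to different blocks, giving {s0,s1,s3} and {s8,s9}.
No further refinement is possible. Final partition (5 blocks): {s6,s7} | {s0,s1,s3} | {s2} | {s4,s5} | {s8,s9}.
State s4 belongs to the block {s4,s5}, which has 2 states.

2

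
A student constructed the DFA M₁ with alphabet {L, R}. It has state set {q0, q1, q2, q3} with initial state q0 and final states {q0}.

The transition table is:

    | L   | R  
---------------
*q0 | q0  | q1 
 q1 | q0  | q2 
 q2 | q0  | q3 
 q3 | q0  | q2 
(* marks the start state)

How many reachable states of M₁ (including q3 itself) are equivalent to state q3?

3

Start with accepting vs non-accepting: {q0} | {q1,q2,q3}.
Stable partition: {q0} | {q1,q2,q3} — 2 equivalence classes.
The equivalence class containing q3 is {q1,q2,q3}, of size 3.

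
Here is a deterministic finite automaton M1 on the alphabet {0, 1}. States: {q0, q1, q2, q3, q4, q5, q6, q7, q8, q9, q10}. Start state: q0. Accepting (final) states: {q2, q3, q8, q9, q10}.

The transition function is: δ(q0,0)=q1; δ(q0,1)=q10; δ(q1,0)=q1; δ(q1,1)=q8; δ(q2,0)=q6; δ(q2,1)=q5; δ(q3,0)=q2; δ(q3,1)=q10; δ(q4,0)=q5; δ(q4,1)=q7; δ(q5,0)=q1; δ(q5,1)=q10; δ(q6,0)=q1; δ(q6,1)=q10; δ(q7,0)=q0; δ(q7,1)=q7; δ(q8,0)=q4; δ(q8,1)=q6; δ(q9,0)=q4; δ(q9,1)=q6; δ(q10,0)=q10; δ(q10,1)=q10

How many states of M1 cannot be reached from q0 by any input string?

No path from q0 leads to q2, q3, q9; the other 8 states are all reachable.

3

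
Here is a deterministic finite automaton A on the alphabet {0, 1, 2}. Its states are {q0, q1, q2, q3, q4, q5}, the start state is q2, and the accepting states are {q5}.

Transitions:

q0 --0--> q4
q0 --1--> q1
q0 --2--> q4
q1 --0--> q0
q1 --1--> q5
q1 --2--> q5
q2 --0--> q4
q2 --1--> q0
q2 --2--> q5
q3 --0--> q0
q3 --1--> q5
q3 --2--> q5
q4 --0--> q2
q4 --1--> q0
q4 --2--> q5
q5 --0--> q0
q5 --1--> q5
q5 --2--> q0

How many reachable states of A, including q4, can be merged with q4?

2

States {q3} cannot be reached from the start state, so discard them.
Start with accepting vs non-accepting: {q5} | {q0,q1,q2,q4}.
On input 1, block {q0,q1,q2,q4} splits into {q0,q2,q4} and {q1}.
Refine {q0,q2,q4} on symbol 1: members go to different blocks, giving {q2,q4} and {q0}.
Stable partition: {q5} | {q2,q4} | {q1} | {q0} — 4 equivalence classes.
The equivalence class containing q4 is {q2,q4}, of size 2.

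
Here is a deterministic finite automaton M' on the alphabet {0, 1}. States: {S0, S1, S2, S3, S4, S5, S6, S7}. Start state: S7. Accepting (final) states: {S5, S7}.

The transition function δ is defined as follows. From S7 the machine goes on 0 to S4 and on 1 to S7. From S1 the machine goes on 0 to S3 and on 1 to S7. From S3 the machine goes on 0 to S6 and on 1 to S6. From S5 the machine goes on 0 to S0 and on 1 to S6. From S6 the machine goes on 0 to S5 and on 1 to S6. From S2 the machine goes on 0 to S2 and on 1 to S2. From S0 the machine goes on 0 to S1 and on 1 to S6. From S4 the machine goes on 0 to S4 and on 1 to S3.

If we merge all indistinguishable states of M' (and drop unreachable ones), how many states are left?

7

First remove the unreachable states {S2}; 7 states remain.
P0 = {S5,S7} | {S0,S1,S3,S4,S6}.
Refine {S5,S7} on symbol 1: members go to different blocks, giving {S5} and {S7}.
Split {S0,S1,S3,S4,S6} by δ(·,0) → {S0,S1,S3,S4} and {S6}.
On input 0, block {S0,S1,S3,S4} splits into {S0,S1,S4} and {S3}.
Refine {S0,S1,S4} on symbol 0: members go to different blocks, giving {S0,S4} and {S1}.
Refine {S0,S4} on symbol 0: members go to different blocks, giving {S0} and {S4}.
No further refinement is possible. Final partition (7 blocks): {S5} | {S0} | {S7} | {S6} | {S3} | {S1} | {S4}.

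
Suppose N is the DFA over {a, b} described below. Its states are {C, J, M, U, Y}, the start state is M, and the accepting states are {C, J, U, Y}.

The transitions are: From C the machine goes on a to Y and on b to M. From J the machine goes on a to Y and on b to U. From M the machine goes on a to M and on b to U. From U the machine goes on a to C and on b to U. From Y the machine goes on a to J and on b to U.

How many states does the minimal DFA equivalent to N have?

Every state is reachable, so we keep all 5.
P0 = {C,J,U,Y} | {M}.
Refine {C,J,U,Y} on symbol b: members go to different blocks, giving {J,U,Y} and {C}.
Split {J,U,Y} by δ(·,a) → {J,Y} and {U}.
No further refinement is possible. Final partition (4 blocks): {J,Y} | {M} | {C} | {U}.

4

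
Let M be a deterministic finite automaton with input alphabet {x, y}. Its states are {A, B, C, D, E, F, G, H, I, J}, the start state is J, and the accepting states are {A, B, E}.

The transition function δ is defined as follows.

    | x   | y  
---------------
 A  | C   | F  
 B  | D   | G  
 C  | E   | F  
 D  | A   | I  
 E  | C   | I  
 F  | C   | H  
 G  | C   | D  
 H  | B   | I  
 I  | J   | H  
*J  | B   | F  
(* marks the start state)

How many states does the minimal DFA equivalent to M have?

All states are reachable from the start state.
P0 = {A,B,E} | {C,D,F,G,H,I,J}.
Refine {C,D,F,G,H,I,J} on symbol x: members go to different blocks, giving {C,D,H,J} and {F,G,I}.
The partition is now stable with 3 blocks: {A,B,E} | {C,D,H,J} | {F,G,I}.

3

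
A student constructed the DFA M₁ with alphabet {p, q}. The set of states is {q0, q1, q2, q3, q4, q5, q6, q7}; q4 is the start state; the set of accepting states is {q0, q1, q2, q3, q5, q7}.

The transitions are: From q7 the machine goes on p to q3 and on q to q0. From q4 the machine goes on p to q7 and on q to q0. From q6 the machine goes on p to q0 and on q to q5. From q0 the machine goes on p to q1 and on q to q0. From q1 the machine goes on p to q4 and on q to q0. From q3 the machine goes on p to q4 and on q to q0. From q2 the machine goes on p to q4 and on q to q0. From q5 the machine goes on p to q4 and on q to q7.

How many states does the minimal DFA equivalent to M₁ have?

3

Reachable states from the start: {q0,q1,q3,q4,q7}. Unreachable: {q2,q5,q6} — drop them.
Initial partition by acceptance: {q0,q1,q3,q7} | {q4}.
On input p, block {q0,q1,q3,q7} splits into {q0,q7} and {q1,q3}.
No further refinement is possible. Final partition (3 blocks): {q0,q7} | {q4} | {q1,q3}.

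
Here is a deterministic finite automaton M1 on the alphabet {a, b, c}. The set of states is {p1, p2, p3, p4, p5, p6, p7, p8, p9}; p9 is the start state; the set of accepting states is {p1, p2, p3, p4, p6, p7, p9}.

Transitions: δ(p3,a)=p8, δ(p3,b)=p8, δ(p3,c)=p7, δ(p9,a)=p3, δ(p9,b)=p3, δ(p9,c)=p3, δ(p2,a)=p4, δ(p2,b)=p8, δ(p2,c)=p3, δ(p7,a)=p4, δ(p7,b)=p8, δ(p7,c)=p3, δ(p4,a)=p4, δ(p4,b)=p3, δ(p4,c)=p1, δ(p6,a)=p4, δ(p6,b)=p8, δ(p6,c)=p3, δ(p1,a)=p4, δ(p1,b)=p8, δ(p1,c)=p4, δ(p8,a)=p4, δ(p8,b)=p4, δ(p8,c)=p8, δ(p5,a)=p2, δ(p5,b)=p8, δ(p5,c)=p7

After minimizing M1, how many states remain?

6

First remove the unreachable states {p2,p5,p6}; 6 states remain.
Initial partition by acceptance: {p1,p3,p4,p7,p9} | {p8}.
Split {p1,p3,p4,p7,p9} by δ(·,a) → {p1,p4,p7,p9} and {p3}.
On input a, block {p1,p4,p7,p9} splits into {p1,p4,p7} and {p9}.
Refine {p1,p4,p7} on symbol b: members go to different blocks, giving {p1,p7} and {p4}.
On input c, block {p1,p7} splits into {p1} and {p7}.
The partition is now stable with 6 blocks: {p1} | {p8} | {p3} | {p9} | {p4} | {p7}.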